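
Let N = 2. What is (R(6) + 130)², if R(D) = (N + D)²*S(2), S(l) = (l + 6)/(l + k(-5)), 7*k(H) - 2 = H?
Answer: 25140196/121 ≈ 2.0777e+5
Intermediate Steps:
k(H) = 2/7 + H/7
S(l) = (6 + l)/(-3/7 + l) (S(l) = (l + 6)/(l + (2/7 + (⅐)*(-5))) = (6 + l)/(l + (2/7 - 5/7)) = (6 + l)/(l - 3/7) = (6 + l)/(-3/7 + l))
R(D) = 56*(2 + D)²/11 (R(D) = (2 + D)²*(7*(6 + 2)/(-3 + 7*2)) = (2 + D)²*(7*8/(-3 + 14)) = (2 + D)²*(7*8/11) = (2 + D)²*(7*(1/11)*8) = (2 + D)²*(56/11) = 56*(2 + D)²/11)
(R(6) + 130)² = (56*(2 + 6)²/11 + 130)² = ((56/11)*8² + 130)² = ((56/11)*64 + 130)² = (3584/11 + 130)² = (5014/11)² = 25140196/121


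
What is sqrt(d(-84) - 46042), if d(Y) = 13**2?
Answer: 3*I*sqrt(5097) ≈ 214.18*I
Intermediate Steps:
d(Y) = 169
sqrt(d(-84) - 46042) = sqrt(169 - 46042) = sqrt(-45873) = 3*I*sqrt(5097)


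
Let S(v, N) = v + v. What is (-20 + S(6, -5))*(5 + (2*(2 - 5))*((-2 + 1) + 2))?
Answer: 8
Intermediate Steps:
S(v, N) = 2*v
(-20 + S(6, -5))*(5 + (2*(2 - 5))*((-2 + 1) + 2)) = (-20 + 2*6)*(5 + (2*(2 - 5))*((-2 + 1) + 2)) = (-20 + 12)*(5 + (2*(-3))*(-1 + 2)) = -8*(5 - 6*1) = -8*(5 - 6) = -8*(-1) = 8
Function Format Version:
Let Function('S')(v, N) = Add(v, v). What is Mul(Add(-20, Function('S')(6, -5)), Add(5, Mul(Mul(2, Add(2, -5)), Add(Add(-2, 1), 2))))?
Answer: 8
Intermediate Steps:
Function('S')(v, N) = Mul(2, v)
Mul(Add(-20, Function('S')(6, -5)), Add(5, Mul(Mul(2, Add(2, -5)), Add(Add(-2, 1), 2)))) = Mul(Add(-20, Mul(2, 6)), Add(5, Mul(Mul(2, Add(2, -5)), Add(Add(-2, 1), 2)))) = Mul(Add(-20, 12), Add(5, Mul(Mul(2, -3), Add(-1, 2)))) = Mul(-8, Add(5, Mul(-6, 1))) = Mul(-8, Add(5, -6)) = Mul(-8, -1) = 8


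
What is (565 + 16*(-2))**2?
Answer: 284089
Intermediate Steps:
(565 + 16*(-2))**2 = (565 - 32)**2 = 533**2 = 284089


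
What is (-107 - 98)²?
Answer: 42025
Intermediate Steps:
(-107 - 98)² = (-205)² = 42025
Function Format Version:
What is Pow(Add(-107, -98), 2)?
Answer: 42025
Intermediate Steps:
Pow(Add(-107, -98), 2) = Pow(-205, 2) = 42025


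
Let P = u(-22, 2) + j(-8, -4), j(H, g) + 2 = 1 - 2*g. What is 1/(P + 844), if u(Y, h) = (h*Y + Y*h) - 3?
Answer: 1/760 ≈ 0.0013158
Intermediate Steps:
j(H, g) = -1 - 2*g (j(H, g) = -2 + (1 - 2*g) = -1 - 2*g)
u(Y, h) = -3 + 2*Y*h (u(Y, h) = (Y*h + Y*h) - 3 = 2*Y*h - 3 = -3 + 2*Y*h)
P = -84 (P = (-3 + 2*(-22)*2) + (-1 - 2*(-4)) = (-3 - 88) + (-1 + 8) = -91 + 7 = -84)
1/(P + 844) = 1/(-84 + 844) = 1/760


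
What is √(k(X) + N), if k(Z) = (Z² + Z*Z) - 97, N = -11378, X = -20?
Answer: 5*I*√427 ≈ 103.32*I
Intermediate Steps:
k(Z) = -97 + 2*Z² (k(Z) = (Z² + Z²) - 97 = 2*Z² - 97 = -97 + 2*Z²)
√(k(X) + N) = √((-97 + 2*(-20)²) - 11378) = √((-97 + 2*400) - 11378) = √((-97 + 800) - 11378) = √(703 - 11378) = √(-10675) = 5*I*√427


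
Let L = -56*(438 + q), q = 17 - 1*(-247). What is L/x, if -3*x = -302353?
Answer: -117936/302353 ≈ -0.39006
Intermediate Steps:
q = 264 (q = 17 + 247 = 264)
x = 302353/3 (x = -1/3*(-302353) = 302353/3 ≈ 1.0078e+5)
L = -39312 (L = -56*(438 + 264) = -56*702 = -39312)
L/x = -39312/302353/3 = -39312*3/302353 = -117936/302353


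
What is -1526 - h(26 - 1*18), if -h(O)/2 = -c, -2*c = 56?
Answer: -1470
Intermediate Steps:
c = -28 (c = -½*56 = -28)
h(O) = -56 (h(O) = -(-2)*(-28) = -2*28 = -56)
-1526 - h(26 - 1*18) = -1526 - 1*(-56) = -1526 + 56 = -1470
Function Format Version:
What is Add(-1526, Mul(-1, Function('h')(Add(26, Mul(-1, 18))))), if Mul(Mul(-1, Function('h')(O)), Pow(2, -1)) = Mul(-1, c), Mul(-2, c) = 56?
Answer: -1470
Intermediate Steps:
c = -28 (c = Mul(Rational(-1, 2), 56) = -28)
Function('h')(O) = -56 (Function('h')(O) = Mul(-2, Mul(-1, -28)) = Mul(-2, 28) = -56)
Add(-1526, Mul(-1, Function('h')(Add(26, Mul(-1, 18))))) = Add(-1526, Mul(-1, -56)) = Add(-1526, 56) = -1470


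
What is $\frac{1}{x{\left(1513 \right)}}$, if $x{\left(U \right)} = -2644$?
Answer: $- \frac{1}{2644} \approx -0.00037821$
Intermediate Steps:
$\frac{1}{x{\left(1513 \right)}} = \frac{1}{-2644} = - \frac{1}{2644}$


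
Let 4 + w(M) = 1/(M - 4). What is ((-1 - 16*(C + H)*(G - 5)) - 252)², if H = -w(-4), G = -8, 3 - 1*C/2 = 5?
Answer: 51529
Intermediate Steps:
C = -4 (C = 6 - 2*5 = 6 - 10 = -4)
w(M) = -4 + 1/(-4 + M) (w(M) = -4 + 1/(M - 4) = -4 + 1/(-4 + M))
H = 33/8 (H = -(17 - 4*(-4))/(-4 - 4) = -(17 + 16)/(-8) = -(-1)*33/8 = -1*(-33/8) = 33/8 ≈ 4.1250)
((-1 - 16*(C + H)*(G - 5)) - 252)² = ((-1 - 16*(-4 + 33/8)*(-8 - 5)) - 252)² = ((-1 - 2*(-13)) - 252)² = ((-1 - 16*(-13/8)) - 252)² = ((-1 + 26) - 252)² = (25 - 252)² = (-227)² = 51529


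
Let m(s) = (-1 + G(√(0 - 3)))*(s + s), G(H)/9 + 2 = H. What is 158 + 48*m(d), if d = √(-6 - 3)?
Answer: 158 - 5472*I - 2592*√3 ≈ -4331.5 - 5472.0*I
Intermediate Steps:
d = 3*I (d = √(-9) = 3*I ≈ 3.0*I)
G(H) = -18 + 9*H
m(s) = 2*s*(-19 + 9*I*√3) (m(s) = (-1 + (-18 + 9*√(0 - 3)))*(s + s) = (-1 + (-18 + 9*√(-3)))*(2*s) = (-1 + (-18 + 9*(I*√3)))*(2*s) = (-1 + (-18 + 9*I*√3))*(2*s) = (-19 + 9*I*√3)*(2*s) = 2*s*(-19 + 9*I*√3))
158 + 48*m(d) = 158 + 48*(2*(3*I)*(-19 + 9*I*√3)) = 158 + 48*(6*I*(-19 + 9*I*√3)) = 158 + 288*I*(-19 + 9*I*√3)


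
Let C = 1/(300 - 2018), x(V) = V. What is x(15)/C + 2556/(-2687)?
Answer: -69246546/2687 ≈ -25771.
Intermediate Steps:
C = -1/1718 (C = 1/(-1718) = -1/1718 ≈ -0.00058207)
x(15)/C + 2556/(-2687) = 15/(-1/1718) + 2556/(-2687) = 15*(-1718) + 2556*(-1/2687) = -25770 - 2556/2687 = -69246546/2687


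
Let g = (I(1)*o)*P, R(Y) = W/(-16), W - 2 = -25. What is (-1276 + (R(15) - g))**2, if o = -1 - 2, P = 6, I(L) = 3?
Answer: 381381841/256 ≈ 1.4898e+6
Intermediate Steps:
W = -23 (W = 2 - 25 = -23)
R(Y) = 23/16 (R(Y) = -23/(-16) = -23*(-1/16) = 23/16)
o = -3
g = -54 (g = (3*(-3))*6 = -9*6 = -54)
(-1276 + (R(15) - g))**2 = (-1276 + (23/16 - 1*(-54)))**2 = (-1276 + (23/16 + 54))**2 = (-1276 + 887/16)**2 = (-19529/16)**2 = 381381841/256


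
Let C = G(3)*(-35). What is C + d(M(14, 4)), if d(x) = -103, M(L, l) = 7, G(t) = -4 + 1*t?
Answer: -68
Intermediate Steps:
G(t) = -4 + t
C = 35 (C = (-4 + 3)*(-35) = -1*(-35) = 35)
C + d(M(14, 4)) = 35 - 103 = -68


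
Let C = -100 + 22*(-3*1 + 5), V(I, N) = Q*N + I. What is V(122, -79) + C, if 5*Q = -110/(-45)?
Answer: 1232/45 ≈ 27.378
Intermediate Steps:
Q = 22/45 (Q = (-110/(-45))/5 = (-110*(-1/45))/5 = (⅕)*(22/9) = 22/45 ≈ 0.48889)
V(I, N) = I + 22*N/45 (V(I, N) = 22*N/45 + I = I + 22*N/45)
C = -56 (C = -100 + 22*(-3 + 5) = -100 + 22*2 = -100 + 44 = -56)
V(122, -79) + C = (122 + (22/45)*(-79)) - 56 = (122 - 1738/45) - 56 = 3752/45 - 56 = 1232/45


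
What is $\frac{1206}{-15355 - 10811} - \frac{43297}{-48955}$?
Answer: $\frac{178978262}{213492755} \approx 0.83833$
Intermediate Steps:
$\frac{1206}{-15355 - 10811} - \frac{43297}{-48955} = \frac{1206}{-26166} - - \frac{43297}{48955} = 1206 \left(- \frac{1}{26166}\right) + \frac{43297}{48955} = - \frac{201}{4361} + \frac{43297}{48955} = \frac{178978262}{213492755}$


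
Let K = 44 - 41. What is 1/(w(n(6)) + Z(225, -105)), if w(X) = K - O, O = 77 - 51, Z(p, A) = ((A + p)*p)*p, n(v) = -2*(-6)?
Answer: 1/6074977 ≈ 1.6461e-7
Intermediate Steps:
n(v) = 12
Z(p, A) = p²*(A + p) (Z(p, A) = (p*(A + p))*p = p²*(A + p))
O = 26
K = 3
w(X) = -23 (w(X) = 3 - 1*26 = 3 - 26 = -23)
1/(w(n(6)) + Z(225, -105)) = 1/(-23 + 225²*(-105 + 225)) = 1/(-23 + 50625*120) = 1/(-23 + 6075000) = 1/6074977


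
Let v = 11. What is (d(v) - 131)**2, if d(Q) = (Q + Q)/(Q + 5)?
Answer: 1075369/64 ≈ 16803.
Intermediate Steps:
d(Q) = 2*Q/(5 + Q) (d(Q) = (2*Q)/(5 + Q) = 2*Q/(5 + Q))
(d(v) - 131)**2 = (2*11/(5 + 11) - 131)**2 = (2*11/16 - 131)**2 = (2*11*(1/16) - 131)**2 = (11/8 - 131)**2 = (-1037/8)**2 = 1075369/64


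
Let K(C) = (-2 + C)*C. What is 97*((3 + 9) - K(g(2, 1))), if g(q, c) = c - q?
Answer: 873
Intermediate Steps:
K(C) = C*(-2 + C)
97*((3 + 9) - K(g(2, 1))) = 97*((3 + 9) - (1 - 1*2)*(-2 + (1 - 1*2))) = 97*(12 - (1 - 2)*(-2 + (1 - 2))) = 97*(12 - (-1)*(-2 - 1)) = 97*(12 - (-1)*(-3)) = 97*(12 - 1*3) = 97*(12 - 3) = 97*9 = 873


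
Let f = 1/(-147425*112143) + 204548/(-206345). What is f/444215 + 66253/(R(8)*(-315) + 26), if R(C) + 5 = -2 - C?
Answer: 20080103649635056322251066/1439943666036030991075875 ≈ 13.945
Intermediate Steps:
R(C) = -7 - C (R(C) = -5 + (-2 - C) = -7 - C)
f = -676345398383809/682287244172475 (f = -1/147425*1/112143 + 204548*(-1/206345) = -1/16532681775 - 204548/206345 = -676345398383809/682287244172475 ≈ -0.99129)
f/444215 + 66253/(R(8)*(-315) + 26) = -676345398383809/682287244172475/444215 + 66253/((-7 - 1*8)*(-315) + 26) = -676345398383809/682287244172475*1/444215 + 66253/((-7 - 8)*(-315) + 26) = -676345398383809/303082228170075982125 + 66253/(-15*(-315) + 26) = -676345398383809/303082228170075982125 + 66253/(4725 + 26) = -676345398383809/303082228170075982125 + 66253/4751 = 20080103649635056322251066/1439943666036030991075875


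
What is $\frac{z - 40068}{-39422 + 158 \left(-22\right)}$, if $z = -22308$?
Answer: $\frac{31188}{21449} \approx 1.4541$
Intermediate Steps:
$\frac{z - 40068}{-39422 + 158 \left(-22\right)} = \frac{-22308 - 40068}{-39422 + 158 \left(-22\right)} = - \frac{62376}{-39422 - 3476} = - \frac{62376}{-42898} = \left(-62376\right) \left(- \frac{1}{42898}\right) = \frac{31188}{21449}$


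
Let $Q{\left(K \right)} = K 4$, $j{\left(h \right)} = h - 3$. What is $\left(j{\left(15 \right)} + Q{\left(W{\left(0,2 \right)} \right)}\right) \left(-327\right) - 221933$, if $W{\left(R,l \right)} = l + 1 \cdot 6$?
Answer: $-236321$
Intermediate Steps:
$W{\left(R,l \right)} = 6 + l$ ($W{\left(R,l \right)} = l + 6 = 6 + l$)
$j{\left(h \right)} = -3 + h$ ($j{\left(h \right)} = h - 3 = -3 + h$)
$Q{\left(K \right)} = 4 K$
$\left(j{\left(15 \right)} + Q{\left(W{\left(0,2 \right)} \right)}\right) \left(-327\right) - 221933 = \left(\left(-3 + 15\right) + 4 \left(6 + 2\right)\right) \left(-327\right) - 221933 = \left(12 + 4 \cdot 8\right) \left(-327\right) - 221933 = \left(12 + 32\right) \left(-327\right) - 221933 = 44 \left(-327\right) - 221933 = -14388 - 221933 = -236321$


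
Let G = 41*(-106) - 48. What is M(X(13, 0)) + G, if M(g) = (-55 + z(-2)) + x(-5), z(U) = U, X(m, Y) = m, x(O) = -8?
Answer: -4459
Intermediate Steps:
G = -4394 (G = -4346 - 48 = -4394)
M(g) = -65 (M(g) = (-55 - 2) - 8 = -57 - 8 = -65)
M(X(13, 0)) + G = -65 - 4394 = -4459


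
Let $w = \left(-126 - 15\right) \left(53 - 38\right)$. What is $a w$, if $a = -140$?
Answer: $296100$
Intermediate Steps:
$w = -2115$ ($w = \left(-141\right) 15 = -2115$)
$a w = \left(-140\right) \left(-2115\right) = 296100$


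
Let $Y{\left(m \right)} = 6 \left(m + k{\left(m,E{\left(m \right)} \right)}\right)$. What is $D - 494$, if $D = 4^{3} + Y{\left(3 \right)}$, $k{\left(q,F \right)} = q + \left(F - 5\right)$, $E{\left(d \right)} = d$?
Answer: $-406$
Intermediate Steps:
$k{\left(q,F \right)} = -5 + F + q$ ($k{\left(q,F \right)} = q + \left(F - 5\right) = q + \left(-5 + F\right) = -5 + F + q$)
$Y{\left(m \right)} = -30 + 18 m$ ($Y{\left(m \right)} = 6 \left(m + \left(-5 + m + m\right)\right) = 6 \left(m + \left(-5 + 2 m\right)\right) = 6 \left(-5 + 3 m\right) = -30 + 18 m$)
$D = 88$ ($D = 4^{3} + \left(-30 + 18 \cdot 3\right) = 64 + \left(-30 + 54\right) = 64 + 24 = 88$)
$D - 494 = 88 - 494 = -406$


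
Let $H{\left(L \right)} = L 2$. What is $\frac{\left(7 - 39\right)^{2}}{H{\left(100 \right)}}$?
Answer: $\frac{128}{25} \approx 5.12$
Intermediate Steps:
$H{\left(L \right)} = 2 L$
$\frac{\left(7 - 39\right)^{2}}{H{\left(100 \right)}} = \frac{\left(7 - 39\right)^{2}}{2 \cdot 100} = \frac{\left(-32\right)^{2}}{200} = 1024 \cdot \frac{1}{200} = \frac{128}{25}$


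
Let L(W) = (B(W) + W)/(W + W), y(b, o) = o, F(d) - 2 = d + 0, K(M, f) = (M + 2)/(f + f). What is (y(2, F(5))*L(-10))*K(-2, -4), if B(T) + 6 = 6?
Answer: 0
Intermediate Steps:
K(M, f) = (2 + M)/(2*f) (K(M, f) = (2 + M)/((2*f)) = (2 + M)*(1/(2*f)) = (2 + M)/(2*f))
B(T) = 0 (B(T) = -6 + 6 = 0)
F(d) = 2 + d (F(d) = 2 + (d + 0) = 2 + d)
L(W) = 1/2 (L(W) = (0 + W)/(W + W) = W/((2*W)) = W*(1/(2*W)) = 1/2)
(y(2, F(5))*L(-10))*K(-2, -4) = ((2 + 5)*(1/2))*((1/2)*(2 - 2)/(-4)) = (7*(1/2))*((1/2)*(-1/4)*0) = (7/2)*0 = 0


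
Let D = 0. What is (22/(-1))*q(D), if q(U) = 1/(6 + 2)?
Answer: -11/4 ≈ -2.7500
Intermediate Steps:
q(U) = ⅛ (q(U) = 1/8 = ⅛)
(22/(-1))*q(D) = (22/(-1))*(⅛) = (22*(-1))*(⅛) = -22*⅛ = -11/4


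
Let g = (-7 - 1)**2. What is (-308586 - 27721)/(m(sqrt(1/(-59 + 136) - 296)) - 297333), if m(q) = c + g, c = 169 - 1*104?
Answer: 336307/297204 ≈ 1.1316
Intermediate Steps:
g = 64 (g = (-8)**2 = 64)
c = 65 (c = 169 - 104 = 65)
m(q) = 129 (m(q) = 65 + 64 = 129)
(-308586 - 27721)/(m(sqrt(1/(-59 + 136) - 296)) - 297333) = (-308586 - 27721)/(129 - 297333) = -336307/(-297204) = -336307*(-1/297204) = 336307/297204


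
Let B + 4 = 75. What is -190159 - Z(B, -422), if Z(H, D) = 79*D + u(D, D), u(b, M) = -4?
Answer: -156817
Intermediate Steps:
B = 71 (B = -4 + 75 = 71)
Z(H, D) = -4 + 79*D (Z(H, D) = 79*D - 4 = -4 + 79*D)
-190159 - Z(B, -422) = -190159 - (-4 + 79*(-422)) = -190159 - (-4 - 33338) = -190159 - 1*(-33342) = -190159 + 33342 = -156817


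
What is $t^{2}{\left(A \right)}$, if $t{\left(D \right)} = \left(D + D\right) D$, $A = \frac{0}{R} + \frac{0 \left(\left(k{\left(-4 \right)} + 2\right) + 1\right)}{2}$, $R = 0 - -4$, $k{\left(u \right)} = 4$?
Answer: $0$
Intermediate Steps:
$R = 4$ ($R = 0 + 4 = 4$)
$A = 0$ ($A = \frac{0}{4} + \frac{0 \left(\left(4 + 2\right) + 1\right)}{2} = 0 \cdot \frac{1}{4} + 0 \left(6 + 1\right) \frac{1}{2} = 0 + 0 \cdot 7 \cdot \frac{1}{2} = 0 + 0 \cdot \frac{1}{2} = 0 + 0 = 0$)
$t{\left(D \right)} = 2 D^{2}$ ($t{\left(D \right)} = 2 D D = 2 D^{2}$)
$t^{2}{\left(A \right)} = \left(2 \cdot 0^{2}\right)^{2} = \left(2 \cdot 0\right)^{2} = 0^{2} = 0$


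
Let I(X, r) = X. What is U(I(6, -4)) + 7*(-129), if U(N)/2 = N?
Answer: -891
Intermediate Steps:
U(N) = 2*N
U(I(6, -4)) + 7*(-129) = 2*6 + 7*(-129) = 12 - 903 = -891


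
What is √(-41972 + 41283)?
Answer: I*√689 ≈ 26.249*I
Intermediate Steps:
√(-41972 + 41283) = √(-689) = I*√689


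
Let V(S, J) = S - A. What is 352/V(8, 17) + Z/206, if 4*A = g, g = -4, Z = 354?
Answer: 37849/927 ≈ 40.830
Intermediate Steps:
A = -1 (A = (¼)*(-4) = -1)
V(S, J) = 1 + S (V(S, J) = S - 1*(-1) = S + 1 = 1 + S)
352/V(8, 17) + Z/206 = 352/(1 + 8) + 354/206 = 352/9 + 354*(1/206) = 352*(⅑) + 177/103 = 352/9 + 177/103 = 37849/927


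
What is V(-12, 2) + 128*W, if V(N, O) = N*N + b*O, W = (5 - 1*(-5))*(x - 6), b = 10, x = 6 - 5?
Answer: -6236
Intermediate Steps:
x = 1
W = -50 (W = (5 - 1*(-5))*(1 - 6) = (5 + 5)*(-5) = 10*(-5) = -50)
V(N, O) = N² + 10*O (V(N, O) = N*N + 10*O = N² + 10*O)
V(-12, 2) + 128*W = ((-12)² + 10*2) + 128*(-50) = (144 + 20) - 6400 = 164 - 6400 = -6236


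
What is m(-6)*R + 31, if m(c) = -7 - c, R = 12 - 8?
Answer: 27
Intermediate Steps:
R = 4
m(-6)*R + 31 = (-7 - 1*(-6))*4 + 31 = (-7 + 6)*4 + 31 = -1*4 + 31 = -4 + 31 = 27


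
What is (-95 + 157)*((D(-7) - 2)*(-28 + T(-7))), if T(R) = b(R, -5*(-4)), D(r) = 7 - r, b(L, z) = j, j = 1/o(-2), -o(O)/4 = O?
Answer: -20739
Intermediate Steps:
o(O) = -4*O
j = ⅛ (j = 1/(-4*(-2)) = 1/8 = ⅛ ≈ 0.12500)
b(L, z) = ⅛
T(R) = ⅛
(-95 + 157)*((D(-7) - 2)*(-28 + T(-7))) = (-95 + 157)*(((7 - 1*(-7)) - 2)*(-28 + ⅛)) = 62*(((7 + 7) - 2)*(-223/8)) = 62*((14 - 2)*(-223/8)) = 62*(12*(-223/8)) = 62*(-669/2) = -20739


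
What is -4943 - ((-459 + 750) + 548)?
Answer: -5782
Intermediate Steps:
-4943 - ((-459 + 750) + 548) = -4943 - (291 + 548) = -4943 - 1*839 = -4943 - 839 = -5782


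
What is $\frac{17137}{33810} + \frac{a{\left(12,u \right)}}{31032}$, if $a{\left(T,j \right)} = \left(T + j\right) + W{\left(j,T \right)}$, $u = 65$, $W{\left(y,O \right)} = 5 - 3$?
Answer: $\frac{89077729}{174865320} \approx 0.50941$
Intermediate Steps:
$W{\left(y,O \right)} = 2$
$a{\left(T,j \right)} = 2 + T + j$ ($a{\left(T,j \right)} = \left(T + j\right) + 2 = 2 + T + j$)
$\frac{17137}{33810} + \frac{a{\left(12,u \right)}}{31032} = \frac{17137}{33810} + \frac{2 + 12 + 65}{31032} = 17137 \cdot \frac{1}{33810} + 79 \cdot \frac{1}{31032} = \frac{17137}{33810} + \frac{79}{31032} = \frac{89077729}{174865320}$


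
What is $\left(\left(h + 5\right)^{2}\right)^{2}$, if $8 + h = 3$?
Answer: $0$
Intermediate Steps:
$h = -5$ ($h = -8 + 3 = -5$)
$\left(\left(h + 5\right)^{2}\right)^{2} = \left(\left(-5 + 5\right)^{2}\right)^{2} = \left(0^{2}\right)^{2} = 0^{2} = 0$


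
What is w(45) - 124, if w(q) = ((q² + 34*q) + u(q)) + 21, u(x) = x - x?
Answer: 3452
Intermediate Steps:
u(x) = 0
w(q) = 21 + q² + 34*q (w(q) = ((q² + 34*q) + 0) + 21 = (q² + 34*q) + 21 = 21 + q² + 34*q)
w(45) - 124 = (21 + 45² + 34*45) - 124 = (21 + 2025 + 1530) - 124 = 3576 - 124 = 3452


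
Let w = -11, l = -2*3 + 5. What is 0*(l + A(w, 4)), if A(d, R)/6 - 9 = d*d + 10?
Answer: 0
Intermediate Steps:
l = -1 (l = -6 + 5 = -1)
A(d, R) = 114 + 6*d² (A(d, R) = 54 + 6*(d*d + 10) = 54 + 6*(d² + 10) = 54 + 6*(10 + d²) = 54 + (60 + 6*d²) = 114 + 6*d²)
0*(l + A(w, 4)) = 0*(-1 + (114 + 6*(-11)²)) = 0*(-1 + (114 + 6*121)) = 0*(-1 + (114 + 726)) = 0*(-1 + 840) = 0*839 = 0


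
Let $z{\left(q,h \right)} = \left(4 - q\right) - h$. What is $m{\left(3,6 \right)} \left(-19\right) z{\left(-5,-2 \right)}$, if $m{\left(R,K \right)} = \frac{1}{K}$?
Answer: $- \frac{209}{6} \approx -34.833$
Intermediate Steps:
$z{\left(q,h \right)} = 4 - h - q$
$m{\left(3,6 \right)} \left(-19\right) z{\left(-5,-2 \right)} = \frac{1}{6} \left(-19\right) \left(4 - -2 - -5\right) = \frac{1}{6} \left(-19\right) \left(4 + 2 + 5\right) = \left(- \frac{19}{6}\right) 11 = - \frac{209}{6}$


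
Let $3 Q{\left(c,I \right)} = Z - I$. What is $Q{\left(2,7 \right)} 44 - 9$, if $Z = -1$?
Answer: $- \frac{379}{3} \approx -126.33$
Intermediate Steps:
$Q{\left(c,I \right)} = - \frac{1}{3} - \frac{I}{3}$ ($Q{\left(c,I \right)} = \frac{-1 - I}{3} = - \frac{1}{3} - \frac{I}{3}$)
$Q{\left(2,7 \right)} 44 - 9 = \left(- \frac{1}{3} - \frac{7}{3}\right) 44 - 9 = \left(- \frac{8}{3}\right) 44 - 9 = - \frac{352}{3} - 9 = - \frac{379}{3}$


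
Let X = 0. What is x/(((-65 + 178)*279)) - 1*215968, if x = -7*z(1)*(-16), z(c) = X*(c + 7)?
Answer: -215968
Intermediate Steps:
z(c) = 0 (z(c) = 0*(c + 7) = 0*(7 + c) = 0)
x = 0 (x = -7*0*(-16) = 0*(-16) = 0)
x/(((-65 + 178)*279)) - 1*215968 = 0/(((-65 + 178)*279)) - 1*215968 = 0/((113*279)) - 215968 = 0/31527 - 215968 = 0*(1/31527) - 215968 = 0 - 215968 = -215968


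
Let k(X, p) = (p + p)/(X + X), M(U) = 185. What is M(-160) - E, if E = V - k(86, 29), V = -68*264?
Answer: 1559811/86 ≈ 18137.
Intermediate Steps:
V = -17952
k(X, p) = p/X (k(X, p) = (2*p)/((2*X)) = (2*p)*(1/(2*X)) = p/X)
E = -1543901/86 (E = -17952 - 29/86 = -1543901/86 ≈ -17952.)
M(-160) - E = 185 - 1*(-1543901/86) = 185 + 1543901/86 = 1559811/86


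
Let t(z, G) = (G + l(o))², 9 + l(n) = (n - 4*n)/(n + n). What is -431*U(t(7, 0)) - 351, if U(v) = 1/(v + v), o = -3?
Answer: -155653/441 ≈ -352.95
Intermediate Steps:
l(n) = -21/2 (l(n) = -9 + (n - 4*n)/(n + n) = -9 + (-3*n)/((2*n)) = -9 + (-3*n)*(1/(2*n)) = -9 - 3/2 = -21/2)
t(z, G) = (-21/2 + G)² (t(z, G) = (G - 21/2)² = (-21/2 + G)²)
U(v) = 1/(2*v)
-431*U(t(7, 0)) - 351 = -431/(2*((-21 + 2*0)²/4)) - 351 = -431/(2*((-21 + 0)²/4)) - 351 = -431/(2*((¼)*(-21)²)) - 351 = -431/(2*((¼)*441)) - 351 = -431/(2*441/4) - 351 = -431*4/(2*441) - 351 = -431*2/441 - 351 = -862/441 - 351 = -155653/441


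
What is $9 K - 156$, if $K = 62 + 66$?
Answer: $996$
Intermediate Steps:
$K = 128$
$9 K - 156 = 9 \cdot 128 - 156 = 1152 - 156 = 996$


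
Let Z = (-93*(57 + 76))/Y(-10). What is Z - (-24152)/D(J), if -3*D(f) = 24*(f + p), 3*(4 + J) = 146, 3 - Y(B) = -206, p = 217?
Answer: -610662/8635 ≈ -70.719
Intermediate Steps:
Y(B) = 209 (Y(B) = 3 - 1*(-206) = 3 + 206 = 209)
J = 134/3 (J = -4 + (⅓)*146 = -4 + 146/3 = 134/3 ≈ 44.667)
D(f) = -1736 - 8*f (D(f) = -8*(f + 217) = -8*(217 + f) = -(5208 + 24*f)/3 = -1736 - 8*f)
Z = -651/11 (Z = -93*(57 + 76)/209 = -93*133*(1/209) = -12369*1/209 = -651/11 ≈ -59.182)
Z - (-24152)/D(J) = -651/11 - (-24152)/(-1736 - 8*134/3) = -651/11 - (-24152)/(-1736 - 1072/3) = -651/11 - (-24152)/(-6280/3) = -651/11 - (-24152)*(-3)/6280 = -651/11 - 1*9057/785 = -651/11 - 9057/785 = -610662/8635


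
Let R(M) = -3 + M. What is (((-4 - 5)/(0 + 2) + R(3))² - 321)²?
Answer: 1447209/16 ≈ 90451.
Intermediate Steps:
(((-4 - 5)/(0 + 2) + R(3))² - 321)² = (((-4 - 5)/(0 + 2) + (-3 + 3))² - 321)² = ((-9/2 + 0)² - 321)² = ((-9/2)² - 321)² = (81/4 - 321)² = (-1203/4)² = 1447209/16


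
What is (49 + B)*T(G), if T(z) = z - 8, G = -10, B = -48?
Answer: -18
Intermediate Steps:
T(z) = -8 + z
(49 + B)*T(G) = (49 - 48)*(-8 - 10) = 1*(-18) = -18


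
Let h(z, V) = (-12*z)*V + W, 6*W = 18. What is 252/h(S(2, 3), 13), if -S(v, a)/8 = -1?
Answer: -84/415 ≈ -0.20241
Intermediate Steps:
W = 3 (W = (⅙)*18 = 3)
S(v, a) = 8 (S(v, a) = -8*(-1) = 8)
h(z, V) = 3 - 12*V*z (h(z, V) = (-12*z)*V + 3 = -12*V*z + 3 = 3 - 12*V*z)
252/h(S(2, 3), 13) = 252/(3 - 12*13*8) = 252/(3 - 1248) = 252/(-1245) = 252*(-1/1245) = -84/415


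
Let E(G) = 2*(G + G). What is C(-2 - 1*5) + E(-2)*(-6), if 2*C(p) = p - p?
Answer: 48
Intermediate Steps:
C(p) = 0 (C(p) = (p - p)/2 = (½)*0 = 0)
E(G) = 4*G (E(G) = 2*(2*G) = 4*G)
C(-2 - 1*5) + E(-2)*(-6) = 0 + (4*(-2))*(-6) = 0 - 8*(-6) = 0 + 48 = 48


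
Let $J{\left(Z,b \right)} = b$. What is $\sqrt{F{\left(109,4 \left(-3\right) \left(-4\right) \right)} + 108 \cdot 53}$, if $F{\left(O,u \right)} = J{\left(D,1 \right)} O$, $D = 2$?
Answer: $\sqrt{5833} \approx 76.374$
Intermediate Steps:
$F{\left(O,u \right)} = O$ ($F{\left(O,u \right)} = 1 O = O$)
$\sqrt{F{\left(109,4 \left(-3\right) \left(-4\right) \right)} + 108 \cdot 53} = \sqrt{109 + 108 \cdot 53} = \sqrt{109 + 5724} = \sqrt{5833}$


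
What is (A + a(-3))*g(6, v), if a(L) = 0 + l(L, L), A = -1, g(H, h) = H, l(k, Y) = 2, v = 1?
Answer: 6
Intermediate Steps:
a(L) = 2 (a(L) = 0 + 2 = 2)
(A + a(-3))*g(6, v) = (-1 + 2)*6 = 1*6 = 6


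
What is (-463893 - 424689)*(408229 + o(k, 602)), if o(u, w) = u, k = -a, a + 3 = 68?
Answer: -362687183448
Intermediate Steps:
a = 65 (a = -3 + 68 = 65)
k = -65 (k = -1*65 = -65)
(-463893 - 424689)*(408229 + o(k, 602)) = (-463893 - 424689)*(408229 - 65) = -888582*408164 = -362687183448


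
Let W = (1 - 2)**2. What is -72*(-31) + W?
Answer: 2233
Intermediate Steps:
W = 1 (W = (-1)**2 = 1)
-72*(-31) + W = -72*(-31) + 1 = 2232 + 1 = 2233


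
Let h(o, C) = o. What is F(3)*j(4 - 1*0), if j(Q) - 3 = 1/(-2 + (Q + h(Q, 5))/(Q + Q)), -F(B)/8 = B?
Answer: -48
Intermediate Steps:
F(B) = -8*B
j(Q) = 2 (j(Q) = 3 + 1/(-2 + (Q + Q)/(Q + Q)) = 3 + 1/(-2 + (2*Q)/((2*Q))) = 3 + 1/(-2 + (2*Q)*(1/(2*Q))) = 3 + 1/(-2 + 1) = 3 + 1/(-1) = 3 - 1 = 2)
F(3)*j(4 - 1*0) = -8*3*2 = -24*2 = -48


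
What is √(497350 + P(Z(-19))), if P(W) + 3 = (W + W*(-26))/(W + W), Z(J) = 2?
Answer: √1989338/2 ≈ 705.22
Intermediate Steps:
P(W) = -31/2 (P(W) = -3 + (W + W*(-26))/(W + W) = -3 + (W - 26*W)/((2*W)) = -3 + (-25*W)*(1/(2*W)) = -3 - 25/2 = -31/2)
√(497350 + P(Z(-19))) = √(497350 - 31/2) = √(994669/2) = √1989338/2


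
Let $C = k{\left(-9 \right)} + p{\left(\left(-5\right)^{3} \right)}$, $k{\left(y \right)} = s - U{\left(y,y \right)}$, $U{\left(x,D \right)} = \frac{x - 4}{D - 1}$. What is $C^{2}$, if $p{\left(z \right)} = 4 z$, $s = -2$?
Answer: $\frac{25331089}{100} \approx 2.5331 \cdot 10^{5}$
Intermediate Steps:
$U{\left(x,D \right)} = \frac{-4 + x}{-1 + D}$
$k{\left(y \right)} = -2 - \frac{-4 + y}{-1 + y}$
$C = - \frac{5033}{10}$ ($C = \frac{3 \left(2 - -9\right)}{-1 - 9} + 4 \left(-5\right)^{3} = \frac{3 \left(2 + 9\right)}{-10} + 4 \left(-125\right) = 3 \left(- \frac{1}{10}\right) 11 - 500 = - \frac{33}{10} - 500 = - \frac{5033}{10} \approx -503.3$)
$C^{2} = \left(- \frac{5033}{10}\right)^{2} = \frac{25331089}{100}$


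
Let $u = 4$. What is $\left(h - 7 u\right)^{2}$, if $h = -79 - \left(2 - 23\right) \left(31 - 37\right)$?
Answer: $54289$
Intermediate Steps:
$h = -205$ ($h = -79 - \left(-21\right) \left(-6\right) = -79 - 126 = -205$)
$\left(h - 7 u\right)^{2} = \left(-205 - 28\right)^{2} = \left(-233\right)^{2} = 54289$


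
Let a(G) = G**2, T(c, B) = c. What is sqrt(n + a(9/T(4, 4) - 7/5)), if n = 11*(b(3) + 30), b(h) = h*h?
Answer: sqrt(171889)/20 ≈ 20.730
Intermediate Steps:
b(h) = h**2
n = 429 (n = 11*(3**2 + 30) = 11*(9 + 30) = 11*39 = 429)
sqrt(n + a(9/T(4, 4) - 7/5)) = sqrt(429 + (9/4 - 7/5)**2) = sqrt(429 + (17/20)**2) = sqrt(429 + 289/400) = sqrt(171889/400) = sqrt(171889)/20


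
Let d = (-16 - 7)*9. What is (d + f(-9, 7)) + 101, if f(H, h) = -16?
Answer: -122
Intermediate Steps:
d = -207 (d = -23*9 = -207)
(d + f(-9, 7)) + 101 = (-207 - 16) + 101 = -223 + 101 = -122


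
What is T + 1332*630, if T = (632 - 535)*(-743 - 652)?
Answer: 703845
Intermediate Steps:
T = -135315 (T = 97*(-1395) = -135315)
T + 1332*630 = -135315 + 1332*630 = -135315 + 839160 = 703845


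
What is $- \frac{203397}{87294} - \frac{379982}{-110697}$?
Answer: $\frac{3551570333}{3221061306} \approx 1.1026$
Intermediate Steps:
$- \frac{203397}{87294} - \frac{379982}{-110697} = \left(-203397\right) \frac{1}{87294} - - \frac{379982}{110697} = - \frac{67799}{29098} + \frac{379982}{110697} = \frac{3551570333}{3221061306}$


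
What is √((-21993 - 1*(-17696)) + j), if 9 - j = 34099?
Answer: I*√38387 ≈ 195.93*I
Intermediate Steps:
j = -34090 (j = 9 - 1*34099 = 9 - 34099 = -34090)
√((-21993 - 1*(-17696)) + j) = √((-21993 - 1*(-17696)) - 34090) = √((-21993 + 17696) - 34090) = √(-4297 - 34090) = √(-38387) = I*√38387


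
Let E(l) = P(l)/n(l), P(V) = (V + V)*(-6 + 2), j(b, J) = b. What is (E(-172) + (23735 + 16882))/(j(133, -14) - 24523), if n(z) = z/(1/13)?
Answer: -528013/317070 ≈ -1.6653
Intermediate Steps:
n(z) = 13*z (n(z) = z/(1/13) = z*13 = 13*z)
P(V) = -8*V (P(V) = (2*V)*(-4) = -8*V)
E(l) = -8/13 (E(l) = (-8*l)/((13*l)) = (-8*l)*(1/(13*l)) = -8/13)
(E(-172) + (23735 + 16882))/(j(133, -14) - 24523) = (-8/13 + (23735 + 16882))/(133 - 24523) = (-8/13 + 40617)/(-24390) = (528013/13)*(-1/24390) = -528013/317070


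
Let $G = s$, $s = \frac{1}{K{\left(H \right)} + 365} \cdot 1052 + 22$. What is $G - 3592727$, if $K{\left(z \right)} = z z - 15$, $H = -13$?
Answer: $- \frac{1864612843}{519} \approx -3.5927 \cdot 10^{6}$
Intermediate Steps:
$K{\left(z \right)} = -15 + z^{2}$ ($K{\left(z \right)} = z^{2} - 15 = -15 + z^{2}$)
$s = \frac{12470}{519}$ ($s = \frac{1}{\left(-15 + \left(-13\right)^{2}\right) + 365} \cdot 1052 + 22 = \frac{1}{\left(-15 + 169\right) + 365} \cdot 1052 + 22 = \frac{1}{154 + 365} \cdot 1052 + 22 = \frac{1}{519} \cdot 1052 + 22 = \frac{1052}{519} + 22 = \frac{12470}{519} \approx 24.027$)
$G = \frac{12470}{519} \approx 24.027$
$G - 3592727 = \frac{12470}{519} - 3592727 = - \frac{1864612843}{519}$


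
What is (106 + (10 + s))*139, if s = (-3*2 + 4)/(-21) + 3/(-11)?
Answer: 3718945/231 ≈ 16099.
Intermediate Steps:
s = -41/231 (s = (-6 + 4)*(-1/21) + 3*(-1/11) = -2*(-1/21) - 3/11 = 2/21 - 3/11 = -41/231 ≈ -0.17749)
(106 + (10 + s))*139 = (106 + (10 - 41/231))*139 = (106 + 2269/231)*139 = (26755/231)*139 = 3718945/231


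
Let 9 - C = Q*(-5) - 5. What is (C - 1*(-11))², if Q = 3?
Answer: 1600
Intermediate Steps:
C = 29 (C = 9 - (3*(-5) - 5) = 9 - (-15 - 5) = 9 - 1*(-20) = 9 + 20 = 29)
(C - 1*(-11))² = (29 - 1*(-11))² = (29 + 11)² = 40² = 1600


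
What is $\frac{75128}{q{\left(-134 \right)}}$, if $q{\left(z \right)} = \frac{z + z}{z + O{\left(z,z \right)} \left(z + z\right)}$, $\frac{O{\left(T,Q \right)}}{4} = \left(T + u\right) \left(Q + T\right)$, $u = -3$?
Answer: $11033636156$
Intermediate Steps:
$O{\left(T,Q \right)} = 4 \left(-3 + T\right) \left(Q + T\right)$ ($O{\left(T,Q \right)} = 4 \left(T - 3\right) \left(Q + T\right) = 4 \left(-3 + T\right) \left(Q + T\right)$)
$q{\left(z \right)} = \frac{2 z}{z + 2 z \left(- 24 z + 8 z^{2}\right)}$ ($q{\left(z \right)} = \frac{z + z}{z + \left(- 12 z - 12 z + 4 z^{2} + 4 z z\right) \left(z + z\right)} = \frac{2 z}{z + \left(- 12 z - 12 z + 4 z^{2} + 4 z^{2}\right) 2 z} = \frac{2 z}{z + \left(- 24 z + 8 z^{2}\right) 2 z} = \frac{2 z}{z + 2 z \left(- 24 z + 8 z^{2}\right)}$)
$\frac{75128}{q{\left(-134 \right)}} = \frac{75128}{2 \frac{1}{1 - -6432 + 16 \left(-134\right)^{2}}} = \frac{75128}{2 \frac{1}{1 + 6432 + 16 \cdot 17956}} = \frac{75128}{2 \frac{1}{1 + 6432 + 287296}} = \frac{75128}{2 \cdot \frac{1}{293729}} = \frac{75128}{\frac{2}{293729}} = 75128 \cdot \frac{293729}{2} = 11033636156$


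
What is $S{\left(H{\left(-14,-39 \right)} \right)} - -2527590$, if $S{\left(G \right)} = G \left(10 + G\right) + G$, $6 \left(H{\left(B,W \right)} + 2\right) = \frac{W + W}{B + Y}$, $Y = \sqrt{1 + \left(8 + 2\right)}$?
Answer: $\frac{86506422373}{34225} + \frac{21567 \sqrt{11}}{34225} \approx 2.5276 \cdot 10^{6}$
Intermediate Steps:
$Y = \sqrt{11}$ ($Y = \sqrt{1 + 10} = \sqrt{11} \approx 3.3166$)
$H{\left(B,W \right)} = -2 + \frac{W}{3 \left(B + \sqrt{11}\right)}$ ($H{\left(B,W \right)} = -2 + \frac{\left(W + W\right) \frac{1}{B + \sqrt{11}}}{6} = -2 + \frac{2 W \frac{1}{B + \sqrt{11}}}{6} = -2 + \frac{W}{3 \left(B + \sqrt{11}\right)}$)
$S{\left(G \right)} = G + G \left(10 + G\right)$
$S{\left(H{\left(-14,-39 \right)} \right)} - -2527590 = \frac{\left(-2\right) \left(-14\right) - 2 \sqrt{11} + \frac{1}{3} \left(-39\right)}{-14 + \sqrt{11}} \left(11 + \frac{\left(-2\right) \left(-14\right) - 2 \sqrt{11} + \frac{1}{3} \left(-39\right)}{-14 + \sqrt{11}}\right) - -2527590 = \frac{28 - 2 \sqrt{11} - 13}{-14 + \sqrt{11}} \left(11 + \frac{28 - 2 \sqrt{11} - 13}{-14 + \sqrt{11}}\right) + 2527590 = \frac{15 - 2 \sqrt{11}}{-14 + \sqrt{11}} \left(11 + \frac{15 - 2 \sqrt{11}}{-14 + \sqrt{11}}\right) + 2527590 = \frac{\left(11 + \frac{15 - 2 \sqrt{11}}{-14 + \sqrt{11}}\right) \left(15 - 2 \sqrt{11}\right)}{-14 + \sqrt{11}} + 2527590 = 2527590 + \frac{\left(11 + \frac{15 - 2 \sqrt{11}}{-14 + \sqrt{11}}\right) \left(15 - 2 \sqrt{11}\right)}{-14 + \sqrt{11}}$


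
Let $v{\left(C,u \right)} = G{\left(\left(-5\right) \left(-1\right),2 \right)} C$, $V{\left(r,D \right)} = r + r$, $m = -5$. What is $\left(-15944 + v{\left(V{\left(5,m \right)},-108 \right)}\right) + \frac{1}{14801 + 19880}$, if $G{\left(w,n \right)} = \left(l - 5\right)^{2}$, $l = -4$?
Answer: $- \frac{524862253}{34681} \approx -15134.0$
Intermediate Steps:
$G{\left(w,n \right)} = 81$ ($G{\left(w,n \right)} = \left(-4 - 5\right)^{2} = \left(-9\right)^{2} = 81$)
$V{\left(r,D \right)} = 2 r$
$v{\left(C,u \right)} = 81 C$
$\left(-15944 + v{\left(V{\left(5,m \right)},-108 \right)}\right) + \frac{1}{14801 + 19880} = \left(-15944 + 81 \cdot 2 \cdot 5\right) + \frac{1}{14801 + 19880} = \left(-15944 + 81 \cdot 10\right) + \frac{1}{34681} = \left(-15944 + 810\right) + \frac{1}{34681} = -15134 + \frac{1}{34681} = - \frac{524862253}{34681}$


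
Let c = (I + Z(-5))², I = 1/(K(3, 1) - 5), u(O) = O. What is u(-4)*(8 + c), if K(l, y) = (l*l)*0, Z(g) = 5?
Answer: -3104/25 ≈ -124.16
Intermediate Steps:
K(l, y) = 0 (K(l, y) = l²*0 = 0)
I = -⅕ (I = 1/(0 - 5) = 1/(-5) = -⅕ ≈ -0.20000)
c = 576/25 (c = (-⅕ + 5)² = (24/5)² = 576/25 ≈ 23.040)
u(-4)*(8 + c) = -4*(8 + 576/25) = -4*776/25 = -3104/25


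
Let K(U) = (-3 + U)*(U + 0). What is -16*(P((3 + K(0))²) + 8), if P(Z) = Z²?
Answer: -1424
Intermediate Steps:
K(U) = U*(-3 + U) (K(U) = (-3 + U)*U = U*(-3 + U))
-16*(P((3 + K(0))²) + 8) = -16*(((3 + 0*(-3 + 0))²)² + 8) = -16*(((3 + 0*(-3))²)² + 8) = -16*(((3 + 0)²)² + 8) = -16*((3²)² + 8) = -16*(9² + 8) = -16*(81 + 8) = -16*89 = -1424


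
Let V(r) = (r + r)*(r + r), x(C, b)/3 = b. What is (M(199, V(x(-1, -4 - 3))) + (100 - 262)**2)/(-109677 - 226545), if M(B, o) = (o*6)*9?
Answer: -6750/18679 ≈ -0.36137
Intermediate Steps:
x(C, b) = 3*b
V(r) = 4*r**2 (V(r) = (2*r)*(2*r) = 4*r**2)
M(B, o) = 54*o (M(B, o) = (6*o)*9 = 54*o)
(M(199, V(x(-1, -4 - 3))) + (100 - 262)**2)/(-109677 - 226545) = (54*(4*(3*(-4 - 3))**2) + (100 - 262)**2)/(-109677 - 226545) = (54*(4*(3*(-7))**2) + (-162)**2)/(-336222) = (54*(4*(-21)**2) + 26244)*(-1/336222) = (54*(4*441) + 26244)*(-1/336222) = (54*1764 + 26244)*(-1/336222) = (95256 + 26244)*(-1/336222) = 121500*(-1/336222) = -6750/18679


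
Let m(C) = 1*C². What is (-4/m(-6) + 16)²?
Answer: 20449/81 ≈ 252.46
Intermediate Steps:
m(C) = C²
(-4/m(-6) + 16)² = (-4/((-6)²) + 16)² = (-4/36 + 16)² = (-4*1/36 + 16)² = (-⅑ + 16)² = (143/9)² = 20449/81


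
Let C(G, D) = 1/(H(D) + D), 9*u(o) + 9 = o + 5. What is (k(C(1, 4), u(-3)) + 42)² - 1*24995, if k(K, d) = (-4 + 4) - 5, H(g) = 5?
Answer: -23626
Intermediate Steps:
u(o) = -4/9 + o/9 (u(o) = -1 + (o + 5)/9 = -1 + (5 + o)/9 = -1 + (5/9 + o/9) = -4/9 + o/9)
C(G, D) = 1/(5 + D)
k(K, d) = -5 (k(K, d) = 0 - 5 = -5)
(k(C(1, 4), u(-3)) + 42)² - 1*24995 = (-5 + 42)² - 1*24995 = 37² - 24995 = 1369 - 24995 = -23626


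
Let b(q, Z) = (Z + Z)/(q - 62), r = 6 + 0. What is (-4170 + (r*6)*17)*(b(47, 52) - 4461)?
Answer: 79484534/5 ≈ 1.5897e+7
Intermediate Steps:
r = 6
b(q, Z) = 2*Z/(-62 + q) (b(q, Z) = (2*Z)/(-62 + q) = 2*Z/(-62 + q))
(-4170 + (r*6)*17)*(b(47, 52) - 4461) = (-4170 + (6*6)*17)*(2*52/(-62 + 47) - 4461) = (-4170 + 36*17)*(2*52/(-15) - 4461) = (-4170 + 612)*(2*52*(-1/15) - 4461) = -3558*(-104/15 - 4461) = -3558*(-67019/15) = 79484534/5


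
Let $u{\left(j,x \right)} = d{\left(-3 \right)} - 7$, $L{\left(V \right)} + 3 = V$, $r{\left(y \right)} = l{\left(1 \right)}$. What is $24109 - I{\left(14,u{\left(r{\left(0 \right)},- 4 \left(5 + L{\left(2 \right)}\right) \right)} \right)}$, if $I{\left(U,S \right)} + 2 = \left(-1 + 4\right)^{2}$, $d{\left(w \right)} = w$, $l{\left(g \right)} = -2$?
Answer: $24102$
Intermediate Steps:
$r{\left(y \right)} = -2$
$L{\left(V \right)} = -3 + V$
$u{\left(j,x \right)} = -10$ ($u{\left(j,x \right)} = -3 - 7 = -10$)
$I{\left(U,S \right)} = 7$ ($I{\left(U,S \right)} = -2 + \left(-1 + 4\right)^{2} = -2 + 3^{2} = -2 + 9 = 7$)
$24109 - I{\left(14,u{\left(r{\left(0 \right)},- 4 \left(5 + L{\left(2 \right)}\right) \right)} \right)} = 24109 - 7 = 24102$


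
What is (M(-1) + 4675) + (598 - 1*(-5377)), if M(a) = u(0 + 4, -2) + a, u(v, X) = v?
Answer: 10653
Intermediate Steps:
M(a) = 4 + a (M(a) = (0 + 4) + a = 4 + a)
(M(-1) + 4675) + (598 - 1*(-5377)) = ((4 - 1) + 4675) + (598 - 1*(-5377)) = (3 + 4675) + (598 + 5377) = 4678 + 5975 = 10653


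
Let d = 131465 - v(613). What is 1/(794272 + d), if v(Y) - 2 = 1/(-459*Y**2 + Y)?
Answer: 172477358/159668327008131 ≈ 1.0802e-6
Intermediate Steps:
v(Y) = 2 + 1/(Y - 459*Y**2) (v(Y) = 2 + 1/(-459*Y**2 + Y) = 2 + 1/(Y - 459*Y**2))
d = 22674390914755/172477358 (d = 131465 - (-1 - 2*613 + 918*613**2)/(613*(-1 + 459*613)) = 131465 - (-1 - 1226 + 918*375769)/(613*(-1 + 281367)) = 131465 - (-1 - 1226 + 344955942)/(613*281366) = 131465 - 344954715/(613*281366) = 131465 - 1*344954715/172477358 = 131465 - 344954715/172477358 = 22674390914755/172477358 ≈ 1.3146e+5)
1/(794272 + d) = 1/(794272 + 22674390914755/172477358) = 1/(159668327008131/172477358) = 172477358/159668327008131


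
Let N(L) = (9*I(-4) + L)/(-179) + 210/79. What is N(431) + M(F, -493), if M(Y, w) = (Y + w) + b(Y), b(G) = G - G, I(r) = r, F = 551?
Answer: 826563/14141 ≈ 58.452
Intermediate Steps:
b(G) = 0
M(Y, w) = Y + w (M(Y, w) = (Y + w) + 0 = Y + w)
N(L) = 40434/14141 - L/179 (N(L) = (9*(-4) + L)/(-179) + 210/79 = (-36 + L)*(-1/179) + 210*(1/79) = (36/179 - L/179) + 210/79 = 40434/14141 - L/179)
N(431) + M(F, -493) = (40434/14141 - 1/179*431) + (551 - 493) = (40434/14141 - 431/179) + 58 = 6385/14141 + 58 = 826563/14141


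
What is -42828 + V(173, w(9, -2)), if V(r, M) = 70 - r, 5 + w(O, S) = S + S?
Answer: -42931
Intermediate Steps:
w(O, S) = -5 + 2*S (w(O, S) = -5 + (S + S) = -5 + 2*S)
-42828 + V(173, w(9, -2)) = -42828 + (70 - 1*173) = -42828 + (70 - 173) = -42828 - 103 = -42931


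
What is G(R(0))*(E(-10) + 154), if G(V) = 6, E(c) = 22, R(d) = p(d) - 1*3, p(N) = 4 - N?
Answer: 1056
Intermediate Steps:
R(d) = 1 - d (R(d) = (4 - d) - 1*3 = (4 - d) - 3 = 1 - d)
G(R(0))*(E(-10) + 154) = 6*(22 + 154) = 6*176 = 1056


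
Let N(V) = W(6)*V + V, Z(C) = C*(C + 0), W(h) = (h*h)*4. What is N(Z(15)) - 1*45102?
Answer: -12477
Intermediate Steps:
W(h) = 4*h² (W(h) = h²*4 = 4*h²)
Z(C) = C² (Z(C) = C*C = C²)
N(V) = 145*V (N(V) = (4*6²)*V + V = (4*36)*V + V = 144*V + V = 145*V)
N(Z(15)) - 1*45102 = 145*15² - 1*45102 = 145*225 - 45102 = 32625 - 45102 = -12477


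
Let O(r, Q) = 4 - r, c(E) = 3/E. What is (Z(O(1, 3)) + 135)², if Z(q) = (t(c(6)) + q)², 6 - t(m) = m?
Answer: 687241/16 ≈ 42953.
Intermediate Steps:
t(m) = 6 - m
Z(q) = (11/2 + q)² (Z(q) = ((6 - 3/6) + q)² = ((6 - 1*½) + q)² = ((6 - ½) + q)² = (11/2 + q)²)
(Z(O(1, 3)) + 135)² = ((11 + 2*(4 - 1*1))²/4 + 135)² = ((11 + 2*(4 - 1))²/4 + 135)² = ((11 + 2*3)²/4 + 135)² = ((11 + 6)²/4 + 135)² = ((¼)*17² + 135)² = ((¼)*289 + 135)² = (289/4 + 135)² = (829/4)² = 687241/16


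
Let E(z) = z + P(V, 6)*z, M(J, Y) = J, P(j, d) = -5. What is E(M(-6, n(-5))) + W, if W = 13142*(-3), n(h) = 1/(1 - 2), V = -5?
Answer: -39402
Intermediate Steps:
n(h) = -1 (n(h) = 1/(-1) = -1)
W = -39426
E(z) = -4*z (E(z) = z - 5*z = -4*z)
E(M(-6, n(-5))) + W = -4*(-6) - 39426 = 24 - 39426 = -39402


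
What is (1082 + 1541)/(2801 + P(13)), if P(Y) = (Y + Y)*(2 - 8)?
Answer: 2623/2645 ≈ 0.99168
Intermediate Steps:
P(Y) = -12*Y (P(Y) = (2*Y)*(-6) = -12*Y)
(1082 + 1541)/(2801 + P(13)) = (1082 + 1541)/(2801 - 12*13) = 2623/(2801 - 156) = 2623/2645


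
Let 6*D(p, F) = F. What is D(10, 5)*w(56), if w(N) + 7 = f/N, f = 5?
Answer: -645/112 ≈ -5.7589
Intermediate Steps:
D(p, F) = F/6
w(N) = -7 + 5/N
D(10, 5)*w(56) = ((⅙)*5)*(-7 + 5/56) = 5*(-7 + 5*(1/56))/6 = 5*(-7 + 5/56)/6 = (⅚)*(-387/56) = -645/112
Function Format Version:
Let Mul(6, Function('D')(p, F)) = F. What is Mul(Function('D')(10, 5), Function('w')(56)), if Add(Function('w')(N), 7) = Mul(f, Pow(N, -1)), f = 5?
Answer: Rational(-645, 112) ≈ -5.7589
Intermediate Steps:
Function('D')(p, F) = Mul(Rational(1, 6), F)
Function('w')(N) = Add(-7, Mul(5, Pow(N, -1)))
Mul(Function('D')(10, 5), Function('w')(56)) = Mul(Mul(Rational(1, 6), 5), Add(-7, Mul(5, Pow(56, -1)))) = Mul(Rational(5, 6), Add(-7, Mul(5, Rational(1, 56)))) = Mul(Rational(5, 6), Add(-7, Rational(5, 56))) = Mul(Rational(5, 6), Rational(-387, 56)) = Rational(-645, 112)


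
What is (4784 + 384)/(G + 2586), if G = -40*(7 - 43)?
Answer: 2584/2013 ≈ 1.2837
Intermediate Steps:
G = 1440 (G = -40*(-36) = 1440)
(4784 + 384)/(G + 2586) = (4784 + 384)/(1440 + 2586) = 5168/4026 = 5168*(1/4026) = 2584/2013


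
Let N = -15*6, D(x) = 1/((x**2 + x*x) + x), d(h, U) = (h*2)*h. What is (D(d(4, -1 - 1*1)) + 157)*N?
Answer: -2939049/208 ≈ -14130.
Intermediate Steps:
d(h, U) = 2*h**2 (d(h, U) = (2*h)*h = 2*h**2)
D(x) = 1/(x + 2*x**2) (D(x) = 1/((x**2 + x**2) + x) = 1/(2*x**2 + x) = 1/(x + 2*x**2))
N = -90
(D(d(4, -1 - 1*1)) + 157)*N = (1/(((2*4**2))*(1 + 2*(2*4**2))) + 157)*(-90) = (1/(((2*16))*(1 + 2*(2*16))) + 157)*(-90) = (1/(32*(1 + 2*32)) + 157)*(-90) = (1/(32*(1 + 64)) + 157)*(-90) = ((1/32)/65 + 157)*(-90) = ((1/32)*(1/65) + 157)*(-90) = (1/2080 + 157)*(-90) = (326561/2080)*(-90) = -2939049/208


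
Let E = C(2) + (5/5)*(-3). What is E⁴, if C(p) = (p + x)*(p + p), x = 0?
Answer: 625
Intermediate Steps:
C(p) = 2*p² (C(p) = (p + 0)*(p + p) = p*(2*p) = 2*p²)
E = 5 (E = 2*2² + (5/5)*(-3) = 2*4 + (5*(⅕))*(-3) = 8 + 1*(-3) = 8 - 3 = 5)
E⁴ = 5⁴ = 625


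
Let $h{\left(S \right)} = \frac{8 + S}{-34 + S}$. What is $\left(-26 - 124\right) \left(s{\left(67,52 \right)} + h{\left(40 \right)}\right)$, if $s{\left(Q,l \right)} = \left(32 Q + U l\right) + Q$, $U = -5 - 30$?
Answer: $-59850$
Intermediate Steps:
$U = -35$ ($U = -5 - 30 = -35$)
$h{\left(S \right)} = \frac{8 + S}{-34 + S}$
$s{\left(Q,l \right)} = - 35 l + 33 Q$ ($s{\left(Q,l \right)} = \left(32 Q - 35 l\right) + Q = \left(- 35 l + 32 Q\right) + Q = - 35 l + 33 Q$)
$\left(-26 - 124\right) \left(s{\left(67,52 \right)} + h{\left(40 \right)}\right) = \left(-26 - 124\right) \left(\left(\left(-35\right) 52 + 33 \cdot 67\right) + \frac{8 + 40}{-34 + 40}\right) = - 150 \left(\left(-1820 + 2211\right) + \frac{1}{6} \cdot 48\right) = - 150 \left(391 + \frac{1}{6} \cdot 48\right) = - 150 \left(391 + 8\right) = \left(-150\right) 399 = -59850$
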